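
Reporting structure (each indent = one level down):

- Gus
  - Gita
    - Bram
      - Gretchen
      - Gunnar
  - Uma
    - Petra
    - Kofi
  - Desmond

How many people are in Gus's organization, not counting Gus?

Gus directly manages Gita, Uma, Desmond. Under Gita: Bram, Gunnar, Gretchen (3). Under Uma: Kofi, Petra (2). Desmond has no reports. So Gus's organization is 3 direct reports plus everyone under them: 4 + 3 + 1 = 8.

8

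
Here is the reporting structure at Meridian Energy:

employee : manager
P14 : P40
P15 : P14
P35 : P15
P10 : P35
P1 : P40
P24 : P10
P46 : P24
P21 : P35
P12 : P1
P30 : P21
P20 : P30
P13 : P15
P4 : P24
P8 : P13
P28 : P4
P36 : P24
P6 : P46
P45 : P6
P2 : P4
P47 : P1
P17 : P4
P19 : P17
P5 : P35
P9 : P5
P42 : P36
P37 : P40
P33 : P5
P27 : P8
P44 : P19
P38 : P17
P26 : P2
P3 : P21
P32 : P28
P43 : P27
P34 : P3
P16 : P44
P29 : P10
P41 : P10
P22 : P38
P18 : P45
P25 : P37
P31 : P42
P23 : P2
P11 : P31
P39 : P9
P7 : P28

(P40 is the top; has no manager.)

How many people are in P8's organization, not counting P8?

2

P8 directly manages P27. Under P27: P43 (1). That's 2 in total.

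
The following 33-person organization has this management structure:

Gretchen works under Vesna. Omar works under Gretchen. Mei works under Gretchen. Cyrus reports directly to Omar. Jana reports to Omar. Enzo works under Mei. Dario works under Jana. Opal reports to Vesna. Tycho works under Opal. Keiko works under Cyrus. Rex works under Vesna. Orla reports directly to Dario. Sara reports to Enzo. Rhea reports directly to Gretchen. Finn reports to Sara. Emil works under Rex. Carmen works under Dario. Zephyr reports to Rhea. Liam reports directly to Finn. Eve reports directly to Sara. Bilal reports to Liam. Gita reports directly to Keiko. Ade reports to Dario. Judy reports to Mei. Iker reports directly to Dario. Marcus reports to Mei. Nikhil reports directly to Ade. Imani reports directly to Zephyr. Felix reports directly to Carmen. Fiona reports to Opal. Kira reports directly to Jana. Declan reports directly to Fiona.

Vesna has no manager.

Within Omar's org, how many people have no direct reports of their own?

6

The people in Omar's organization with no one reporting to them are Kira, Iker, Nikhil, Felix, Orla, Gita. That is 6.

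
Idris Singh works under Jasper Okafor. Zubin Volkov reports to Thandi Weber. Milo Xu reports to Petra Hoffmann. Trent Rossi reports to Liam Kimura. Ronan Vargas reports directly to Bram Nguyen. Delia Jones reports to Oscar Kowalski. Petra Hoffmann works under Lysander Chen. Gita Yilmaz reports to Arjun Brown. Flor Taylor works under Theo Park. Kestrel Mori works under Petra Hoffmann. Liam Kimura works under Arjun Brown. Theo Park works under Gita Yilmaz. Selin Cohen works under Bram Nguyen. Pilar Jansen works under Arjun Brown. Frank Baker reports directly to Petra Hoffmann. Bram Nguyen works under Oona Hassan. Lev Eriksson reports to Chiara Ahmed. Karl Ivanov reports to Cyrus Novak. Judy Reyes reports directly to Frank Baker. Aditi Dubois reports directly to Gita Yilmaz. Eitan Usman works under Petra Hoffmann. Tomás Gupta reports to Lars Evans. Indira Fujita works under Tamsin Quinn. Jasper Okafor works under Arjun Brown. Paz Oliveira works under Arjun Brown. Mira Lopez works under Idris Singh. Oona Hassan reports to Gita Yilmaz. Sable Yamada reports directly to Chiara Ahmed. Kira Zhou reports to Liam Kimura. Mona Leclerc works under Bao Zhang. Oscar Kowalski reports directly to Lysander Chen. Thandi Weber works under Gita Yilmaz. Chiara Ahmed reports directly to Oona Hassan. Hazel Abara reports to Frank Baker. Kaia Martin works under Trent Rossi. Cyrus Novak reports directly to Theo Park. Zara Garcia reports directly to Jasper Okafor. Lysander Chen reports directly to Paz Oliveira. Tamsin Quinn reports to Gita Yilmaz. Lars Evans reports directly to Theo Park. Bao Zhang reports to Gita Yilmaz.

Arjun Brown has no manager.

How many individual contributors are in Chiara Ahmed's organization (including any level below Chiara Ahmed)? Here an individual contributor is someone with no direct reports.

2

The people in Chiara Ahmed's organization with no one reporting to them are Sable Yamada, Lev Eriksson. That is 2.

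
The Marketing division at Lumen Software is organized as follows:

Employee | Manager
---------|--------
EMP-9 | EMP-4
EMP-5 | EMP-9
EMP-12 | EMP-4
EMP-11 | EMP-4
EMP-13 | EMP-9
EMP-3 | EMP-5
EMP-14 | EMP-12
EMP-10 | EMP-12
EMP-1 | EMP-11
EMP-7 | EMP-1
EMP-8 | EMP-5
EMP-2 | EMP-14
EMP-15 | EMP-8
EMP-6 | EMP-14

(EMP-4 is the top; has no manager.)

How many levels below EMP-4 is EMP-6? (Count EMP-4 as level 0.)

Chain from EMP-6 up to EMP-4: EMP-6 → EMP-14 → EMP-12 → EMP-4. That is 3 steps up, so EMP-6 is 3 levels below EMP-4.

3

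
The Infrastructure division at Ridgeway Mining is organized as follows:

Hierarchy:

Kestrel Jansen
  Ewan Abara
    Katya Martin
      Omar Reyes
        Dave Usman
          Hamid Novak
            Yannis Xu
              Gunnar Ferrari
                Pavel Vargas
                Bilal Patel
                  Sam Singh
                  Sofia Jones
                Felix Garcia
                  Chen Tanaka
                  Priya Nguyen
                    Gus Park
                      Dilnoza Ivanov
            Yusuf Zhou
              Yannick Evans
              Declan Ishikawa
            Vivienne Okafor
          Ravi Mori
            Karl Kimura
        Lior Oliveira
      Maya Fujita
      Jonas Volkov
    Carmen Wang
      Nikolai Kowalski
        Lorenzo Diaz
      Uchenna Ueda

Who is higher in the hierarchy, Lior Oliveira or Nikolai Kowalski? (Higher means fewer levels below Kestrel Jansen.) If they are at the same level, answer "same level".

Lior Oliveira is 4 levels below Kestrel Jansen; Nikolai Kowalski is 3. Nikolai Kowalski is higher.

Nikolai Kowalski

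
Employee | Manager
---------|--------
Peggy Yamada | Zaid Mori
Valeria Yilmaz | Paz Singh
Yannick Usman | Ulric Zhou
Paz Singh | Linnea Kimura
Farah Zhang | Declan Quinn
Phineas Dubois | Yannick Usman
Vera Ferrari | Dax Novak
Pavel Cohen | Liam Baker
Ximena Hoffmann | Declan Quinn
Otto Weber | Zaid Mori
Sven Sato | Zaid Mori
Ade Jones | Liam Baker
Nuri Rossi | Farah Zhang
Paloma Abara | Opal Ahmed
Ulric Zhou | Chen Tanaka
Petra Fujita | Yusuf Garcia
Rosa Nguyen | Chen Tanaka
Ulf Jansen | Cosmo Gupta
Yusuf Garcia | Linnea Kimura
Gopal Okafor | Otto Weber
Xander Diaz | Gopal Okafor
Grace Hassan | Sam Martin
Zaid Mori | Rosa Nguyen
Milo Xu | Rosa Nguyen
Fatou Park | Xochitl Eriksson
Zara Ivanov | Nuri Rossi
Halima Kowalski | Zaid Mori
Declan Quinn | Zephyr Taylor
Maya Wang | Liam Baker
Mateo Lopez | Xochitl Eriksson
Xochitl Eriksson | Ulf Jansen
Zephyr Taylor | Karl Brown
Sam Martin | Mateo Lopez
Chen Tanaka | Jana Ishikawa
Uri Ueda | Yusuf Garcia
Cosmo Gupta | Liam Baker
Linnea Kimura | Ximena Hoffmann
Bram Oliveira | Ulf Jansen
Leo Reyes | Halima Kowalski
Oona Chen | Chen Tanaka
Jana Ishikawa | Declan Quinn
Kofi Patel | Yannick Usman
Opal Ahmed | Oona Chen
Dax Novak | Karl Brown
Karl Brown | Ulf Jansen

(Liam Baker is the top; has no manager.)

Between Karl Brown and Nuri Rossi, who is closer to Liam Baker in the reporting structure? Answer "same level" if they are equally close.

Karl Brown

Karl Brown is 3 levels below Liam Baker; Nuri Rossi is 7. Karl Brown is higher.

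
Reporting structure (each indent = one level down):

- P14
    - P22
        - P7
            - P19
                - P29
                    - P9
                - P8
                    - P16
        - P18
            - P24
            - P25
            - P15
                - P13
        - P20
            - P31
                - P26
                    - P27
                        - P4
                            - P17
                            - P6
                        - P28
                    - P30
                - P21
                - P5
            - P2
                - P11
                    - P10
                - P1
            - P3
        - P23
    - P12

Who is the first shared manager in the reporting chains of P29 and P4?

P22

P29's chain of managers is P19, P7, P22, P14. P4's chain of managers is P27, P26, P31, P20, P22, P14. The first manager that appears in both chains is P22.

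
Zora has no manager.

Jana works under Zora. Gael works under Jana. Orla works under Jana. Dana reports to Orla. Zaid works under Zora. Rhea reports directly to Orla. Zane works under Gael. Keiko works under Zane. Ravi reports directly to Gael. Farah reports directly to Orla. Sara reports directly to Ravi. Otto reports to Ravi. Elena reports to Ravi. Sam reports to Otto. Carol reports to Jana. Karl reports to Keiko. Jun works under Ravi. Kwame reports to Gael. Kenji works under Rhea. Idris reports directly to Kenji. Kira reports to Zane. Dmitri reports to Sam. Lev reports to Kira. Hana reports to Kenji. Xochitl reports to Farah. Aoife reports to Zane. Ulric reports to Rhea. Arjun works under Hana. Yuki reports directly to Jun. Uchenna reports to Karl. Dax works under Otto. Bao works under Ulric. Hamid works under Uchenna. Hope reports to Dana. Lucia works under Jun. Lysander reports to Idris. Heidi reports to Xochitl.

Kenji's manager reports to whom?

Kenji reports to Rhea, and Rhea reports to Orla. So Kenji's skip-level manager is Orla.

Orla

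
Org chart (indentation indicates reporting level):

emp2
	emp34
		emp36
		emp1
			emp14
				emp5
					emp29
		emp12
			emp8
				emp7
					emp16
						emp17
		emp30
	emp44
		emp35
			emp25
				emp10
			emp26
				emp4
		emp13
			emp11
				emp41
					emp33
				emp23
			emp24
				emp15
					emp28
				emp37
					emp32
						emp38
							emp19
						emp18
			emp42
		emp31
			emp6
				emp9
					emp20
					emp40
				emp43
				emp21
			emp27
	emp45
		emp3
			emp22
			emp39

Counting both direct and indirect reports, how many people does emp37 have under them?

4

emp37 directly manages emp32. Under emp32: emp18, emp38, emp19 (3). That's 4 in total.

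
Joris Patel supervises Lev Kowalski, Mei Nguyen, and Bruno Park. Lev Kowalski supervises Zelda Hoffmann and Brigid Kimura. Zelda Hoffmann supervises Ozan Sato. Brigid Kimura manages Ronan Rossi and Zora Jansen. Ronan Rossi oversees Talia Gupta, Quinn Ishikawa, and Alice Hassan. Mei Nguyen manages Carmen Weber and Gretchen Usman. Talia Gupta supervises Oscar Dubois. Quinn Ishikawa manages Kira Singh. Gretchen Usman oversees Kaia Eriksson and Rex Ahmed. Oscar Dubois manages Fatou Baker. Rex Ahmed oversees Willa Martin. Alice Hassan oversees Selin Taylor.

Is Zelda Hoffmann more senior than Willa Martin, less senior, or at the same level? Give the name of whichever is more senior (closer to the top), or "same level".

Zelda Hoffmann is 2 levels below Joris Patel; Willa Martin is 4. Zelda Hoffmann is higher.

Zelda Hoffmann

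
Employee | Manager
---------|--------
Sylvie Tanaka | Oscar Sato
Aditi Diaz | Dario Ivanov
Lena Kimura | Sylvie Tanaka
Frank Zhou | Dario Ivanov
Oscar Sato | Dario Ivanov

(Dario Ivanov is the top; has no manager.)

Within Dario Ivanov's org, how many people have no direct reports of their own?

The people in Dario Ivanov's organization with no one reporting to them are Aditi Diaz, Frank Zhou, Lena Kimura. That is 3.

3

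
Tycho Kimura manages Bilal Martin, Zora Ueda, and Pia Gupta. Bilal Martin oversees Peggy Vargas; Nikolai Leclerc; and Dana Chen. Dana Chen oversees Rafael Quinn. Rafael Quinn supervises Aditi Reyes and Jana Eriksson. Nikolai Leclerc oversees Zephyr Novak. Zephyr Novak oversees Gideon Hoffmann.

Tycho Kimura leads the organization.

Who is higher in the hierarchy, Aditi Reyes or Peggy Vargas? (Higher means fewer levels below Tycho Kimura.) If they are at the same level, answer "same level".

Aditi Reyes is 4 levels below Tycho Kimura; Peggy Vargas is 2. Peggy Vargas is higher.

Peggy Vargas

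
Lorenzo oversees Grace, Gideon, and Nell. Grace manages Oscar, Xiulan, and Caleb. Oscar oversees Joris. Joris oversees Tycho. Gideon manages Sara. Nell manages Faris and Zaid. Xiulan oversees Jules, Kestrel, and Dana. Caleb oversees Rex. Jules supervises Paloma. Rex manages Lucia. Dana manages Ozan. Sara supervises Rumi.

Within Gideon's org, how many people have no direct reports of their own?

The only person in Gideon's organization with no one reporting to them is Rumi. That is 1.

1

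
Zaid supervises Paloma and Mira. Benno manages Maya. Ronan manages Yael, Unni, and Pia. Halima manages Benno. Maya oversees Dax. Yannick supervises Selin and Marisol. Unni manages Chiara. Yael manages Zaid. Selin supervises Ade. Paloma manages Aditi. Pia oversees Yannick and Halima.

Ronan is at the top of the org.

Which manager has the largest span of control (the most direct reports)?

Direct-report counts: Ronan has 3; Pia has 2; Halima has 1; Benno has 1; Maya has 1; Yannick has 2; Selin has 1; Unni has 1; Yael has 1; Zaid has 2; Paloma has 1. The largest is 3, held by Ronan.

Ronan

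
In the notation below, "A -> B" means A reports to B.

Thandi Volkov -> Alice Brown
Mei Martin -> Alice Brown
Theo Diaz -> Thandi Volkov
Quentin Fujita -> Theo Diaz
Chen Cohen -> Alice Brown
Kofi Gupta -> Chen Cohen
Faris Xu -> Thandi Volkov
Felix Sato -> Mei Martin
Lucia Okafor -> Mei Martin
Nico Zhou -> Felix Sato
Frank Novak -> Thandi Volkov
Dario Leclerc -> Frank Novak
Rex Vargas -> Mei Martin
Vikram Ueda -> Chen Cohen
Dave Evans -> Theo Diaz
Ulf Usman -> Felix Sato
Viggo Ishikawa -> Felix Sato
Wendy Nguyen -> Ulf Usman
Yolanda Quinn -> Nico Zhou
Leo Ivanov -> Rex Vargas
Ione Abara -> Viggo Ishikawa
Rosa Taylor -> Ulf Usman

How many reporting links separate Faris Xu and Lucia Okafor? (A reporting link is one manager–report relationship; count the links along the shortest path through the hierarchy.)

Faris Xu is 2 levels below Alice Brown, and Lucia Okafor is 2 levels below Alice Brown (their lowest common manager). The shortest path runs up from Faris Xu to Alice Brown and back down to Lucia Okafor: 2 + 2 = 4 links.

4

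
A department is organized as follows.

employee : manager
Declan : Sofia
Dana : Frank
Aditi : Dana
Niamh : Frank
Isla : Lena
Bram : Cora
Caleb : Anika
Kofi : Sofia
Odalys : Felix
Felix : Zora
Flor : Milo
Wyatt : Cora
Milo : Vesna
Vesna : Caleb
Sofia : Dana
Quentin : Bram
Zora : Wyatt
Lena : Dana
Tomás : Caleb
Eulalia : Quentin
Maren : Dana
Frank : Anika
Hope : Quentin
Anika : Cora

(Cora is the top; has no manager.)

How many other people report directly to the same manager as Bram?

Bram reports to Cora. Cora's other direct reports are Anika, Wyatt — 2 peers.

2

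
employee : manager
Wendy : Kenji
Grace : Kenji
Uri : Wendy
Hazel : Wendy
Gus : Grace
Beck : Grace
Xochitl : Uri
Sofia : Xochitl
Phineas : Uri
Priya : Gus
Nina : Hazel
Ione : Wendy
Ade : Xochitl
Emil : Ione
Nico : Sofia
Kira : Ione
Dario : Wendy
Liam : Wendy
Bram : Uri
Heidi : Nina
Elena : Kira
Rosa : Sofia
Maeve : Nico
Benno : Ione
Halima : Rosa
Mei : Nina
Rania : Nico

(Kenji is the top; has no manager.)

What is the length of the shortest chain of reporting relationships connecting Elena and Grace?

5

Elena is 4 levels below Kenji, and Grace is 1 level below Kenji (their lowest common manager). The shortest path runs up from Elena to Kenji and back down to Grace: 4 + 1 = 5 links.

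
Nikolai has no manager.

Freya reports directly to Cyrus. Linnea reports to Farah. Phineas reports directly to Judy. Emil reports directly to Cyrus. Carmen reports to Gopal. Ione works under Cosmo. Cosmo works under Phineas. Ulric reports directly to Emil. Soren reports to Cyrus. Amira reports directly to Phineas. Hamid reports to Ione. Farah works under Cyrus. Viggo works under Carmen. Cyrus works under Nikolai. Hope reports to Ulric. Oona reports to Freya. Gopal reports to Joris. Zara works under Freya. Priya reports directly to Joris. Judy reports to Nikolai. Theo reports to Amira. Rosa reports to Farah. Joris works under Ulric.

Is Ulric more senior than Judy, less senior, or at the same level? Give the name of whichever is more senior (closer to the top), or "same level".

Judy

Ulric is 3 levels below Nikolai; Judy is 1. Judy is higher.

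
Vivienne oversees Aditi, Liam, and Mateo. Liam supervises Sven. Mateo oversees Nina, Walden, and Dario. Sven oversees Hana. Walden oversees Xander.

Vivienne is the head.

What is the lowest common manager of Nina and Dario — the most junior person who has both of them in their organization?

Nina's chain of managers is Mateo, Vivienne. Dario's chain of managers is Mateo, Vivienne. The first manager that appears in both chains is Mateo.

Mateo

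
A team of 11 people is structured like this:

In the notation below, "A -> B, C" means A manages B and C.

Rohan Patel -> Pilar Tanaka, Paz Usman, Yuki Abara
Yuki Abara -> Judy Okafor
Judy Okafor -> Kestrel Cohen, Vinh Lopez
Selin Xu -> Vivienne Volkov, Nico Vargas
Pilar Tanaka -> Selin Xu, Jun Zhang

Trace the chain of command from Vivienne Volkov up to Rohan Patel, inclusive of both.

Vivienne Volkov -> Selin Xu -> Pilar Tanaka -> Rohan Patel

Vivienne Volkov reports to Selin Xu. Selin Xu reports to Pilar Tanaka. Pilar Tanaka reports to Rohan Patel. Rohan Patel is at the top.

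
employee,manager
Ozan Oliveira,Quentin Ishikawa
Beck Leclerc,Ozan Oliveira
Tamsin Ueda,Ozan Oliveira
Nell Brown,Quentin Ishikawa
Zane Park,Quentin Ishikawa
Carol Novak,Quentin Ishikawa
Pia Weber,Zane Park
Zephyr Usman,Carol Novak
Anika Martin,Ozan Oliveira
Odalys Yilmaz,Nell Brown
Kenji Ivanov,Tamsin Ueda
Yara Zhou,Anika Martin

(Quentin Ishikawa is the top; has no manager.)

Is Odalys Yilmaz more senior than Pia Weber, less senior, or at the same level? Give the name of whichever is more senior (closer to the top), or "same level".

same level

Both Odalys Yilmaz and Pia Weber are 2 levels below Quentin Ishikawa.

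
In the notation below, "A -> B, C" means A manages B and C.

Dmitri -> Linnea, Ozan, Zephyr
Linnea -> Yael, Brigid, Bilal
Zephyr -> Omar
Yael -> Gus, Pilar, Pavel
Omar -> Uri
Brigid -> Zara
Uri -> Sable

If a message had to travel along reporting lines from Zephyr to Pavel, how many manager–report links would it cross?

4

Zephyr is 1 level below Dmitri, and Pavel is 3 levels below Dmitri (their lowest common manager). The shortest path runs up from Zephyr to Dmitri and back down to Pavel: 1 + 3 = 4 links.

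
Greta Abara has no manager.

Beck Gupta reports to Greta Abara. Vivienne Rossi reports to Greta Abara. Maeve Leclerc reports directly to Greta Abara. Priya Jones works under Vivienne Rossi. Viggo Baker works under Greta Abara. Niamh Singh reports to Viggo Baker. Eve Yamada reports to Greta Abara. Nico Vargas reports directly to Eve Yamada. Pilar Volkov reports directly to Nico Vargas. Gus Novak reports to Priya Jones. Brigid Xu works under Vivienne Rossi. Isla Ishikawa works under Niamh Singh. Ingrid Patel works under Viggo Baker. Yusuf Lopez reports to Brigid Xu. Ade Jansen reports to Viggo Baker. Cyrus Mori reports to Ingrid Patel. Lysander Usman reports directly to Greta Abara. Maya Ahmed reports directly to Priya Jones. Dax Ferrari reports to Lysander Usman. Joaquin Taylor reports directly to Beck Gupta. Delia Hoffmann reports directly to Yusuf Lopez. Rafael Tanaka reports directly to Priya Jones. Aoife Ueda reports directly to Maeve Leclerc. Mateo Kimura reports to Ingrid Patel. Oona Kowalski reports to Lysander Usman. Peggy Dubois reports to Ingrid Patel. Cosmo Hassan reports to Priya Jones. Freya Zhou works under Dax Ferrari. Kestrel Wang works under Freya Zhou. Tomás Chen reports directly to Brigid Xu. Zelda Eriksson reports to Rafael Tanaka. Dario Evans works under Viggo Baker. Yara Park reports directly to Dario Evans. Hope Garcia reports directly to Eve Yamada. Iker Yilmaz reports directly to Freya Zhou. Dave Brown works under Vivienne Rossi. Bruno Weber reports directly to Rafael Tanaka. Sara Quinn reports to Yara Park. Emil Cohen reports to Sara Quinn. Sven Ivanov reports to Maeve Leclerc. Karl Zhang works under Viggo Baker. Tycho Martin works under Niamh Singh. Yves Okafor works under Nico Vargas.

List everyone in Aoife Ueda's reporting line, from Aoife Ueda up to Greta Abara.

Aoife Ueda reports to Maeve Leclerc. Maeve Leclerc reports to Greta Abara. Greta Abara is at the top.

Aoife Ueda -> Maeve Leclerc -> Greta Abara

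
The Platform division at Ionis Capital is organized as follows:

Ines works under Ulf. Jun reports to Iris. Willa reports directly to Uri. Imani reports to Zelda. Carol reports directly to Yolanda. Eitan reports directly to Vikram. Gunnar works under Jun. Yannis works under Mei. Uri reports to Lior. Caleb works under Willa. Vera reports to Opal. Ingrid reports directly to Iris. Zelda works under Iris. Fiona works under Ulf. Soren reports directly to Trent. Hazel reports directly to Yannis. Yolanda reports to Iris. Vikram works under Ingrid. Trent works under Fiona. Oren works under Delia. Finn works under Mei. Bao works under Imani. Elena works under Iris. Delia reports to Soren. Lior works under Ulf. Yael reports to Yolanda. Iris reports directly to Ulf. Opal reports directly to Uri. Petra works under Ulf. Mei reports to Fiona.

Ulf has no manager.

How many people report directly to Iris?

5

Iris directly manages Ingrid, Jun, Elena, Zelda, Yolanda. That is 5 direct reports.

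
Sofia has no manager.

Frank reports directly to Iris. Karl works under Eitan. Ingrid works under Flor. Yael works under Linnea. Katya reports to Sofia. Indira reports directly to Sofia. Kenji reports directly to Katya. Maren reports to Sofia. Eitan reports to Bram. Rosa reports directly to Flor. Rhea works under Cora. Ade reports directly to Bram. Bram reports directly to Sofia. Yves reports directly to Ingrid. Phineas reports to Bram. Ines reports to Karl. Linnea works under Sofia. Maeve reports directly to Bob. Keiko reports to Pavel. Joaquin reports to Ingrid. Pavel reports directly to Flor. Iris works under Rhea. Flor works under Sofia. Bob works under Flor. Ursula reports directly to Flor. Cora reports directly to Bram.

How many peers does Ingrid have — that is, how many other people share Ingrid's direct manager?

Ingrid reports to Flor. Flor's other direct reports are Bob, Ursula, Pavel, Rosa — 4 peers.

4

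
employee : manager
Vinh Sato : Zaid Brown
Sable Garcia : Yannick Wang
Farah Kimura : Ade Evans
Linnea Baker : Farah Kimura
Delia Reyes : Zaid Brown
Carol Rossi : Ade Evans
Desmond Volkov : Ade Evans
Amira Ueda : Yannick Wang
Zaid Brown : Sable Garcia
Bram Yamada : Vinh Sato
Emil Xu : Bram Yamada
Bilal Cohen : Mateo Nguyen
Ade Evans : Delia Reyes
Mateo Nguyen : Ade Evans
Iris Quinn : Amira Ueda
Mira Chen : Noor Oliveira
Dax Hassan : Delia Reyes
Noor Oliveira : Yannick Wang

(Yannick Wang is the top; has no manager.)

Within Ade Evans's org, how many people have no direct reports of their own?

4

The people in Ade Evans's organization with no one reporting to them are Linnea Baker, Carol Rossi, Desmond Volkov, Bilal Cohen. That is 4.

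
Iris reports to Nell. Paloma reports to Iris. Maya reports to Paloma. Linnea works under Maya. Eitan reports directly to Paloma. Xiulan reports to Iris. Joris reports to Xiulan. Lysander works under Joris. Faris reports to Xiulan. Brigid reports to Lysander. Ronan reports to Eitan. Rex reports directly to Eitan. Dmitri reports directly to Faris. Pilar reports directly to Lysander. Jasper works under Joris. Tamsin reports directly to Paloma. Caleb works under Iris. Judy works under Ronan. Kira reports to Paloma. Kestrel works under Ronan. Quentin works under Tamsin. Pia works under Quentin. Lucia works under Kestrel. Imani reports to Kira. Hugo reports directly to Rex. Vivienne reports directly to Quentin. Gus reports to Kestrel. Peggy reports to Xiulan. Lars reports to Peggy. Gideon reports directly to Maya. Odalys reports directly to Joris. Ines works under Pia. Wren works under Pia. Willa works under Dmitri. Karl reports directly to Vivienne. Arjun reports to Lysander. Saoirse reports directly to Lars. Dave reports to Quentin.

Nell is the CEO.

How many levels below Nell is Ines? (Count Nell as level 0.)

Chain from Ines up to Nell: Ines → Pia → Quentin → Tamsin → Paloma → Iris → Nell. That is 6 steps up, so Ines is 6 levels below Nell.

6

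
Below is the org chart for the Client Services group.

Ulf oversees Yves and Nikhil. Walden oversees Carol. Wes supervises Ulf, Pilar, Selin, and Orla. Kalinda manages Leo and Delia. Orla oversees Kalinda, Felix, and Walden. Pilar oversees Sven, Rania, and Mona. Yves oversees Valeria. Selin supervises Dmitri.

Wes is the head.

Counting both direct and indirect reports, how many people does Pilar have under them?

Pilar directly manages Sven, Rania, Mona. Sven has no reports. Rania has no reports. Mona has no reports. So Pilar's organization is 3 direct reports plus everyone under them: 1 + 1 + 1 = 3.

3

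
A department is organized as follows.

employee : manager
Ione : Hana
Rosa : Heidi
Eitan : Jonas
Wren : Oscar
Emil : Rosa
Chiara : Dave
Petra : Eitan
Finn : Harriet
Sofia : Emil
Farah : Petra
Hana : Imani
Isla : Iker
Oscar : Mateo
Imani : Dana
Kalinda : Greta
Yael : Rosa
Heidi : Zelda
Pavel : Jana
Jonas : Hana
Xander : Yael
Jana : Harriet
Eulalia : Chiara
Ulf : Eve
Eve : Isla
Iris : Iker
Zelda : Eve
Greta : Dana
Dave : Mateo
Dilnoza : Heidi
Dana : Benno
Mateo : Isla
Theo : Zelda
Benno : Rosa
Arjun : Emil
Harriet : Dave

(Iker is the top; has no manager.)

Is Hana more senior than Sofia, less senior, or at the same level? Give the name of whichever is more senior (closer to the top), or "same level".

Sofia

Hana is 9 levels below Iker; Sofia is 7. Sofia is higher.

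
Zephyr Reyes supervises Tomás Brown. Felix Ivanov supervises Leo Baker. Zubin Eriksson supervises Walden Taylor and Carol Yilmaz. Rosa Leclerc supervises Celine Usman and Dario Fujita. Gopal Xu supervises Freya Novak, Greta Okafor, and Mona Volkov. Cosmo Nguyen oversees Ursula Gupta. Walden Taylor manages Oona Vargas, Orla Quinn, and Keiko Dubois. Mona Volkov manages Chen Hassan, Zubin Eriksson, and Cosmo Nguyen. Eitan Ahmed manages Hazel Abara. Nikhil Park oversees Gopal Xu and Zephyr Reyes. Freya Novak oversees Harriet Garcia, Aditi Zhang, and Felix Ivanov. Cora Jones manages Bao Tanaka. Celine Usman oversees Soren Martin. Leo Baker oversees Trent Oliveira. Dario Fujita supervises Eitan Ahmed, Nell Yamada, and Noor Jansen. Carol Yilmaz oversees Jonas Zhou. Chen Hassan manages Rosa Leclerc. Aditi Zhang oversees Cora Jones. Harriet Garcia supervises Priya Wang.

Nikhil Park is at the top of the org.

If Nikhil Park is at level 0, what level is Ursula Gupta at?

Chain from Ursula Gupta up to Nikhil Park: Ursula Gupta → Cosmo Nguyen → Mona Volkov → Gopal Xu → Nikhil Park. That is 4 steps up, so Ursula Gupta is 4 levels below Nikhil Park.

4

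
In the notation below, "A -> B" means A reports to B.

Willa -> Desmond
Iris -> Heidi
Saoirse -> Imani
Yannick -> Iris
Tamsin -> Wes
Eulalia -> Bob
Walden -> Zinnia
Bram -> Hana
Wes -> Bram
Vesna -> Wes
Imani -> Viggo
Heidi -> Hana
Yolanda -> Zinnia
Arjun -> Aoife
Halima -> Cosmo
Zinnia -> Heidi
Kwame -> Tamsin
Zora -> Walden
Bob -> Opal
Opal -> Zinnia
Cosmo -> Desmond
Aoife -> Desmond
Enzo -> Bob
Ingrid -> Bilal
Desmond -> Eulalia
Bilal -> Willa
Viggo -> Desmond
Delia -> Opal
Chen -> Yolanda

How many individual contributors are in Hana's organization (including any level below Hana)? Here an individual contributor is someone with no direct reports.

The people in Hana's organization with no one reporting to them are Kwame, Vesna, Yannick, Chen, Enzo, Halima, Arjun, Saoirse, Ingrid, Delia, Zora. That is 11.

11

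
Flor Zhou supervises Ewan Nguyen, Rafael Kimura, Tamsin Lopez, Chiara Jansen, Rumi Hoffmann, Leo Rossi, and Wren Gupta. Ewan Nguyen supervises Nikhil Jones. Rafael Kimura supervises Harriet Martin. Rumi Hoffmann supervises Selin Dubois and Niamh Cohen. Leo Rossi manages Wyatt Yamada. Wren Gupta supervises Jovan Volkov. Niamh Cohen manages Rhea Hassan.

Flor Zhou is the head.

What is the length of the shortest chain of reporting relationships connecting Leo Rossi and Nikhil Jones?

Leo Rossi is 1 level below Flor Zhou, and Nikhil Jones is 2 levels below Flor Zhou (their lowest common manager). The shortest path runs up from Leo Rossi to Flor Zhou and back down to Nikhil Jones: 1 + 2 = 3 links.

3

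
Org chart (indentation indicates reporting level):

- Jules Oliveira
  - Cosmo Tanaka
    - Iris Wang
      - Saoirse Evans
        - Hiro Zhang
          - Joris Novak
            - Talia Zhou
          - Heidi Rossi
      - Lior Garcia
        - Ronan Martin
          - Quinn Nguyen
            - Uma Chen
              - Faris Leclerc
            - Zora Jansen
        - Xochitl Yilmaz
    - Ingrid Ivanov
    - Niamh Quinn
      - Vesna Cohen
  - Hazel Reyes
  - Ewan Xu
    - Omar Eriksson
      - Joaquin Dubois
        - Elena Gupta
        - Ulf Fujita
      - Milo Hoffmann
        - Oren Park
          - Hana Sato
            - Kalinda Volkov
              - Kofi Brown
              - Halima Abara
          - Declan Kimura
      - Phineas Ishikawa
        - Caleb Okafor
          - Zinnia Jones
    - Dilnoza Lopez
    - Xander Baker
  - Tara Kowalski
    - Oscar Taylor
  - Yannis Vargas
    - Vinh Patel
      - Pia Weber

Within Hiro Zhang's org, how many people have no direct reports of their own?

2

The people in Hiro Zhang's organization with no one reporting to them are Heidi Rossi, Talia Zhou. That is 2.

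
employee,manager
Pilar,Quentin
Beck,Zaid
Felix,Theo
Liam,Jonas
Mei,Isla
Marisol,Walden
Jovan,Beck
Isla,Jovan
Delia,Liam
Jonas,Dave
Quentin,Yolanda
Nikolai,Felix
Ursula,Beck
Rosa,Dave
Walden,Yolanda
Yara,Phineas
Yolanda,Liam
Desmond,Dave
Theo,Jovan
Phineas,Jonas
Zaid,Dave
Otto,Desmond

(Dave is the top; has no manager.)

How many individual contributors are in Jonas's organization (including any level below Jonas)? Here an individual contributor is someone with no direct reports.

4

The people in Jonas's organization with no one reporting to them are Yara, Delia, Pilar, Marisol. That is 4.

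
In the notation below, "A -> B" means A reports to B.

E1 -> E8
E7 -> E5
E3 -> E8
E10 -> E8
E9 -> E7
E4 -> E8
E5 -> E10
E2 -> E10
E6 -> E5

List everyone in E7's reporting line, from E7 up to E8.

E7 reports to E5. E5 reports to E10. E10 reports to E8. E8 is at the top.

E7 -> E5 -> E10 -> E8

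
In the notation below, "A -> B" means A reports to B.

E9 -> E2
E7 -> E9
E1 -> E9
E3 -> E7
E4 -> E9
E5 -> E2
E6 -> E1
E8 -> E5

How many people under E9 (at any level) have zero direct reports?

3

The people in E9's organization with no one reporting to them are E4, E6, E3. That is 3.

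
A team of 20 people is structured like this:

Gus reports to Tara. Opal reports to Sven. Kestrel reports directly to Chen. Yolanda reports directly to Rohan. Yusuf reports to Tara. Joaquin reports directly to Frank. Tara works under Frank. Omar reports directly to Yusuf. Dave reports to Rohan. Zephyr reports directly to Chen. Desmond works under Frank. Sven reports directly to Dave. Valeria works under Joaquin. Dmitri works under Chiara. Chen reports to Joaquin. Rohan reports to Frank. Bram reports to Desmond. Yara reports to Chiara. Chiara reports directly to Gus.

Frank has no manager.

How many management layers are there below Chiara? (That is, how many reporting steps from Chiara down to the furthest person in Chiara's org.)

The longest chain under Chiara runs Chiara → Yara, which is 1 level below Chiara.

1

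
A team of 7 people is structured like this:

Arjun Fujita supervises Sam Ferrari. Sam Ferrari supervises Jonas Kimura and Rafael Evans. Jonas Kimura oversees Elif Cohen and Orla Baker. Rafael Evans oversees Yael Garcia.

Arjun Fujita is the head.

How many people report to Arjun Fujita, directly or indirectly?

Arjun Fujita directly manages Sam Ferrari. Under Sam Ferrari: Rafael Evans, Yael Garcia, Jonas Kimura, Orla Baker, Elif Cohen (5). That's 6 in total.

6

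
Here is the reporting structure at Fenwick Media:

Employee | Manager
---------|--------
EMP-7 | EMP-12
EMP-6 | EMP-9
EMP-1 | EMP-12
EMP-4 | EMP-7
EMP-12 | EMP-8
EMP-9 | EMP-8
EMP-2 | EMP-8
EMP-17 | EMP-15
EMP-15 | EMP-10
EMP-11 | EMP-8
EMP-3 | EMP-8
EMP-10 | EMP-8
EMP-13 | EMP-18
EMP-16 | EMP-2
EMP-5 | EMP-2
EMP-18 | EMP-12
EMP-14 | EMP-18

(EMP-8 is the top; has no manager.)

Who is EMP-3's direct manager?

EMP-8

EMP-3 reports directly to EMP-8.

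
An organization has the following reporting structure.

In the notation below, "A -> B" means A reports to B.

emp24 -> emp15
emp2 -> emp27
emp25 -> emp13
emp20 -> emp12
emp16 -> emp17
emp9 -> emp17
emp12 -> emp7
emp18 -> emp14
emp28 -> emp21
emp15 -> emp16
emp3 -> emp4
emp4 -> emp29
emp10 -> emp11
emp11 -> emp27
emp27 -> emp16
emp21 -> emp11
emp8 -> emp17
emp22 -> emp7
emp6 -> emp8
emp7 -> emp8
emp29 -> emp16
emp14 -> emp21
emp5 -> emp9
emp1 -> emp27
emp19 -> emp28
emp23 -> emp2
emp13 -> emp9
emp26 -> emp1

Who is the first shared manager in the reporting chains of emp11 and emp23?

emp27

emp11's chain of managers is emp27, emp16, emp17. emp23's chain of managers is emp2, emp27, emp16, emp17. The first manager that appears in both chains is emp27.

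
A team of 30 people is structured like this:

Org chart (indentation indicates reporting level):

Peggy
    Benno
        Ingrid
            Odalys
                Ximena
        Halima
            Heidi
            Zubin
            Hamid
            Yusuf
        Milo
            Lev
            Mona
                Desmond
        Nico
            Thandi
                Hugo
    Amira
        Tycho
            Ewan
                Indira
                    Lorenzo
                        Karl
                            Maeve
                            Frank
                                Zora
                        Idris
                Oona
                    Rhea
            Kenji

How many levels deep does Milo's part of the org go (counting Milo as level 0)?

The longest chain under Milo runs Milo → Mona → Desmond, which is 2 levels below Milo.

2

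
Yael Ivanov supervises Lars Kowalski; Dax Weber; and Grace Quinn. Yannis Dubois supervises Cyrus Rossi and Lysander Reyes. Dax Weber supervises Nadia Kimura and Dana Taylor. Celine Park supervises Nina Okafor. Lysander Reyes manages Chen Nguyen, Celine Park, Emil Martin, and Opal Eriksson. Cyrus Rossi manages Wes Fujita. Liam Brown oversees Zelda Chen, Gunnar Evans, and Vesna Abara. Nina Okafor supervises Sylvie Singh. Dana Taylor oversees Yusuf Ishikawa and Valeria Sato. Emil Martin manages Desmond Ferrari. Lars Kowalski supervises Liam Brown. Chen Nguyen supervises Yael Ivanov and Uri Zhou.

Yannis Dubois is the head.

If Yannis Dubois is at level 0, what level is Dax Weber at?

4

Chain from Dax Weber up to Yannis Dubois: Dax Weber → Yael Ivanov → Chen Nguyen → Lysander Reyes → Yannis Dubois. That is 4 steps up, so Dax Weber is 4 levels below Yannis Dubois.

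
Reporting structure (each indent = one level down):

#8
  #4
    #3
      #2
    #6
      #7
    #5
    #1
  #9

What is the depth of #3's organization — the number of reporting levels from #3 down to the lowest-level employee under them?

The longest chain under #3 runs #3 → #2, which is 1 level below #3.

1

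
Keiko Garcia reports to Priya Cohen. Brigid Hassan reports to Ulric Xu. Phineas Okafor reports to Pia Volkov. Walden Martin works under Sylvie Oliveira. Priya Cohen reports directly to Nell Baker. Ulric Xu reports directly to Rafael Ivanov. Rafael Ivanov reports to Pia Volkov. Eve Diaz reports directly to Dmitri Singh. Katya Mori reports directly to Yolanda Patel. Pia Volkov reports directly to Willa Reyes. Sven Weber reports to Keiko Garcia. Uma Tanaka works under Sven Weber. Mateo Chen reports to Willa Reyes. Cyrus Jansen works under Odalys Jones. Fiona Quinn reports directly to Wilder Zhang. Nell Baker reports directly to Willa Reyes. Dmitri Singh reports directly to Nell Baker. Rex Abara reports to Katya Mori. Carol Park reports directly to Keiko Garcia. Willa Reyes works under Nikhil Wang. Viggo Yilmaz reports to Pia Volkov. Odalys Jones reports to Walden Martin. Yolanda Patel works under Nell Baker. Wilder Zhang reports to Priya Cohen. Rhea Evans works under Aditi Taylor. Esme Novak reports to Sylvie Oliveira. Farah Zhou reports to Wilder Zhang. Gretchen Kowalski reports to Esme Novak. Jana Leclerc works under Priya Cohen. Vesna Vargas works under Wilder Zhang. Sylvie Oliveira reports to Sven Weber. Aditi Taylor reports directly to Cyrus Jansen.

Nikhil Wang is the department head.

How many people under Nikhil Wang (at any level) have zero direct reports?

The people in Nikhil Wang's organization with no one reporting to them are Mateo Chen, Viggo Yilmaz, Phineas Okafor, Brigid Hassan, Eve Diaz, Jana Leclerc, Vesna Vargas, Farah Zhou, Fiona Quinn, Carol Park, Uma Tanaka, Rhea Evans, Gretchen Kowalski, Rex Abara. That is 14.

14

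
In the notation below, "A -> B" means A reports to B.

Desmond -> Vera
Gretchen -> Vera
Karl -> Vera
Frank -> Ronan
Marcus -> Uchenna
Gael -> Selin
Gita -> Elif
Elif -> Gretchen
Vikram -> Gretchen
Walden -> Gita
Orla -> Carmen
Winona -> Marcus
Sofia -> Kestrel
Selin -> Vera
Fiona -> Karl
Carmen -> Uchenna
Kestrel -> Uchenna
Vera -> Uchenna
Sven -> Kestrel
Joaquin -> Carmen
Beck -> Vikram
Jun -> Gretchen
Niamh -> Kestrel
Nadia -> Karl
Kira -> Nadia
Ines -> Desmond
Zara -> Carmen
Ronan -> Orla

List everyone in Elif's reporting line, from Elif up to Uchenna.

Elif -> Gretchen -> Vera -> Uchenna

Elif reports to Gretchen. Gretchen reports to Vera. Vera reports to Uchenna. Uchenna is at the top.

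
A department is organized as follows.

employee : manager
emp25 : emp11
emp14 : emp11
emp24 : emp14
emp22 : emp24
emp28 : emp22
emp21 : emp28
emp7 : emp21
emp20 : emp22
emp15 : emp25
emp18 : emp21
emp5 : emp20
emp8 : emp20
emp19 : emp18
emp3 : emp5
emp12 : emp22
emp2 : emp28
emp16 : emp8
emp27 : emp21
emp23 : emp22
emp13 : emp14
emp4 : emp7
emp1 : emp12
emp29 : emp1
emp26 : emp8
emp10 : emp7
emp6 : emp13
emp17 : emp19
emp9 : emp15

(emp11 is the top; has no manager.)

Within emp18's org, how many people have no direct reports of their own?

1

The only person in emp18's organization with no one reporting to them is emp17. That is 1.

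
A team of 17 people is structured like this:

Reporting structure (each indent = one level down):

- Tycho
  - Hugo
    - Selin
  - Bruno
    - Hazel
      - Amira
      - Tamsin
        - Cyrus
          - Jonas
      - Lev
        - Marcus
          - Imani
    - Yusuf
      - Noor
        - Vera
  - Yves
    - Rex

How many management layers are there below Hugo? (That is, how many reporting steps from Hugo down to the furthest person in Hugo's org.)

1

The longest chain under Hugo runs Hugo → Selin, which is 1 level below Hugo.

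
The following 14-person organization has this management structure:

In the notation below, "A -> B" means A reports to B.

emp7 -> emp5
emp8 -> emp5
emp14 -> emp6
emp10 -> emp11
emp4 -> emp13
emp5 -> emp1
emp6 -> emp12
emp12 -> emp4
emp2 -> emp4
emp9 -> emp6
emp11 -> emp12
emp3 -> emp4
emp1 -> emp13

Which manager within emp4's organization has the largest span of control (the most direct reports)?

Direct-report counts within emp4's organization: emp4 has 3; emp12 has 2; emp11 has 1; emp6 has 2. The largest is 3, held by emp4.

emp4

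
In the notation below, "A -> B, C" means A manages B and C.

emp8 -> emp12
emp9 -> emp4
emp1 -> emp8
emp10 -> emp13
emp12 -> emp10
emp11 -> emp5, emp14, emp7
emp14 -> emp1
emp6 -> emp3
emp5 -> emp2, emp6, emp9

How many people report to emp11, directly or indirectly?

13

emp11 directly manages emp5, emp14, emp7. Under emp5: emp9, emp4, emp6, emp3, emp2 (5). Under emp14: emp1, emp8, emp12, emp10, emp13 (5). emp7 has no reports. So emp11's organization is 3 direct reports plus everyone under them: 6 + 6 + 1 = 13.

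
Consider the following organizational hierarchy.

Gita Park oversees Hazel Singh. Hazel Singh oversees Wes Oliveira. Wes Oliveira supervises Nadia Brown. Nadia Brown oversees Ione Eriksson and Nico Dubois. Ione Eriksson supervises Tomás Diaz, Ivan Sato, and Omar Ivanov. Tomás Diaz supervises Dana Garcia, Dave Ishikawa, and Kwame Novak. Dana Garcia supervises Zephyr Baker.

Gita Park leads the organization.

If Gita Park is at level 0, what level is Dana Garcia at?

Chain from Dana Garcia up to Gita Park: Dana Garcia → Tomás Diaz → Ione Eriksson → Nadia Brown → Wes Oliveira → Hazel Singh → Gita Park. That is 6 steps up, so Dana Garcia is 6 levels below Gita Park.

6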